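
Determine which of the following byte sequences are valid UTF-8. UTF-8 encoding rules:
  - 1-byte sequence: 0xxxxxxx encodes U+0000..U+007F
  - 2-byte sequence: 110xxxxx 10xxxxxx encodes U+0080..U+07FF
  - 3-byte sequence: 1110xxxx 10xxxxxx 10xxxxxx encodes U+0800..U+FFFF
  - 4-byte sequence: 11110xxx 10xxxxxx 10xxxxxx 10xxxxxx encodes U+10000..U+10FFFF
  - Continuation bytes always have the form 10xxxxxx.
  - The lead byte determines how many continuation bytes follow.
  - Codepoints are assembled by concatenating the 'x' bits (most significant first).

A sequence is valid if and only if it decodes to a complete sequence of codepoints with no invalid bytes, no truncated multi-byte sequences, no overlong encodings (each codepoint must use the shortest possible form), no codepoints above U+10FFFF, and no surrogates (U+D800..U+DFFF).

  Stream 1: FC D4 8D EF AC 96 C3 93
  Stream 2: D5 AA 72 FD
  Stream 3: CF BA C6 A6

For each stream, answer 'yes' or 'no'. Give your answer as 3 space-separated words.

Answer: no no yes

Derivation:
Stream 1: error at byte offset 0. INVALID
Stream 2: error at byte offset 3. INVALID
Stream 3: decodes cleanly. VALID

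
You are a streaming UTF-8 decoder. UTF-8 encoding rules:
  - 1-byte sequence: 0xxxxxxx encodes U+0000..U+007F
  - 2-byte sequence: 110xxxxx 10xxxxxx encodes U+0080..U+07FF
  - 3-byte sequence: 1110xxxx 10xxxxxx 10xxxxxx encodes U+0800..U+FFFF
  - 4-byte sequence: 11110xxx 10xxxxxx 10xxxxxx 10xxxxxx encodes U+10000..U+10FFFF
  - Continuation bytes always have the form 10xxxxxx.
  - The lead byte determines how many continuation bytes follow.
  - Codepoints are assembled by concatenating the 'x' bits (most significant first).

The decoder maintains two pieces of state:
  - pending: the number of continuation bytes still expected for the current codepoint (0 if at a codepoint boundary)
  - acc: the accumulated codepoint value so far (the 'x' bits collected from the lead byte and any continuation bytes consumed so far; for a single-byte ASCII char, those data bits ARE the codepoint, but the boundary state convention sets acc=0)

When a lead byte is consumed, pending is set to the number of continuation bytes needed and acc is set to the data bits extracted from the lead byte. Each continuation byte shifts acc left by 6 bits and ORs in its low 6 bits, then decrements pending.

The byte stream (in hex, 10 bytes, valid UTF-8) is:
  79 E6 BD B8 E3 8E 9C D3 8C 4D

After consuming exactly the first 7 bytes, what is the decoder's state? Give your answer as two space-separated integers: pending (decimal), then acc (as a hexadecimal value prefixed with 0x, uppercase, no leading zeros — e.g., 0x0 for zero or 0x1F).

Answer: 0 0x339C

Derivation:
Byte[0]=79: 1-byte. pending=0, acc=0x0
Byte[1]=E6: 3-byte lead. pending=2, acc=0x6
Byte[2]=BD: continuation. acc=(acc<<6)|0x3D=0x1BD, pending=1
Byte[3]=B8: continuation. acc=(acc<<6)|0x38=0x6F78, pending=0
Byte[4]=E3: 3-byte lead. pending=2, acc=0x3
Byte[5]=8E: continuation. acc=(acc<<6)|0x0E=0xCE, pending=1
Byte[6]=9C: continuation. acc=(acc<<6)|0x1C=0x339C, pending=0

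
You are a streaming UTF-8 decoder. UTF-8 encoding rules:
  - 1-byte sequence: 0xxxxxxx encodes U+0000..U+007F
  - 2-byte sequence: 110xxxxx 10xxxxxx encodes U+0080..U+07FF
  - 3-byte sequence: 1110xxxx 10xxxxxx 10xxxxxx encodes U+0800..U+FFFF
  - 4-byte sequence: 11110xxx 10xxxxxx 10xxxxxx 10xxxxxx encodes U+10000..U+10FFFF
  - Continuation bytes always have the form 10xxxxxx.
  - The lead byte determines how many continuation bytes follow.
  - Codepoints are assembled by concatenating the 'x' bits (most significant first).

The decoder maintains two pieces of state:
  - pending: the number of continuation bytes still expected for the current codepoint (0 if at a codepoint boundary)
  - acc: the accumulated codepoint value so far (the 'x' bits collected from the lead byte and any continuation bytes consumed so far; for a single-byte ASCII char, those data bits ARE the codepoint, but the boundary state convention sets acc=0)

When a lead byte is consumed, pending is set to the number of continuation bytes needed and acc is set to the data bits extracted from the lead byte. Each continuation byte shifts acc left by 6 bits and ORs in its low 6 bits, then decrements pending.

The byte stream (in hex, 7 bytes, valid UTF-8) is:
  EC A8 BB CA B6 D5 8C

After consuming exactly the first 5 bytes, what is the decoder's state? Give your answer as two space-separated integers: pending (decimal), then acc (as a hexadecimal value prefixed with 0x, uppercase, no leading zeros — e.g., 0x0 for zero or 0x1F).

Answer: 0 0x2B6

Derivation:
Byte[0]=EC: 3-byte lead. pending=2, acc=0xC
Byte[1]=A8: continuation. acc=(acc<<6)|0x28=0x328, pending=1
Byte[2]=BB: continuation. acc=(acc<<6)|0x3B=0xCA3B, pending=0
Byte[3]=CA: 2-byte lead. pending=1, acc=0xA
Byte[4]=B6: continuation. acc=(acc<<6)|0x36=0x2B6, pending=0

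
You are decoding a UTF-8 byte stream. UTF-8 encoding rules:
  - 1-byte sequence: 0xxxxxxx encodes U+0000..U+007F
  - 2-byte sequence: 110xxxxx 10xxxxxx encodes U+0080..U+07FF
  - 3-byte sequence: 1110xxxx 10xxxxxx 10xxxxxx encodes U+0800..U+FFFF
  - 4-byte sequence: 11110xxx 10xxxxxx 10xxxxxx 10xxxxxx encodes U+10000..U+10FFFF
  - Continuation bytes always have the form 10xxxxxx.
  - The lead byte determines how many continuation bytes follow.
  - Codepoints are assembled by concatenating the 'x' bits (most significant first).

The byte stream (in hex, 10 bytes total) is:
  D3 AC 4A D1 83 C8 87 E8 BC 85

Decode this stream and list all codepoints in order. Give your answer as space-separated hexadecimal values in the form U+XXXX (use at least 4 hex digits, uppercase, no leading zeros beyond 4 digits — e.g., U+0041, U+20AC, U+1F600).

Answer: U+04EC U+004A U+0443 U+0207 U+8F05

Derivation:
Byte[0]=D3: 2-byte lead, need 1 cont bytes. acc=0x13
Byte[1]=AC: continuation. acc=(acc<<6)|0x2C=0x4EC
Completed: cp=U+04EC (starts at byte 0)
Byte[2]=4A: 1-byte ASCII. cp=U+004A
Byte[3]=D1: 2-byte lead, need 1 cont bytes. acc=0x11
Byte[4]=83: continuation. acc=(acc<<6)|0x03=0x443
Completed: cp=U+0443 (starts at byte 3)
Byte[5]=C8: 2-byte lead, need 1 cont bytes. acc=0x8
Byte[6]=87: continuation. acc=(acc<<6)|0x07=0x207
Completed: cp=U+0207 (starts at byte 5)
Byte[7]=E8: 3-byte lead, need 2 cont bytes. acc=0x8
Byte[8]=BC: continuation. acc=(acc<<6)|0x3C=0x23C
Byte[9]=85: continuation. acc=(acc<<6)|0x05=0x8F05
Completed: cp=U+8F05 (starts at byte 7)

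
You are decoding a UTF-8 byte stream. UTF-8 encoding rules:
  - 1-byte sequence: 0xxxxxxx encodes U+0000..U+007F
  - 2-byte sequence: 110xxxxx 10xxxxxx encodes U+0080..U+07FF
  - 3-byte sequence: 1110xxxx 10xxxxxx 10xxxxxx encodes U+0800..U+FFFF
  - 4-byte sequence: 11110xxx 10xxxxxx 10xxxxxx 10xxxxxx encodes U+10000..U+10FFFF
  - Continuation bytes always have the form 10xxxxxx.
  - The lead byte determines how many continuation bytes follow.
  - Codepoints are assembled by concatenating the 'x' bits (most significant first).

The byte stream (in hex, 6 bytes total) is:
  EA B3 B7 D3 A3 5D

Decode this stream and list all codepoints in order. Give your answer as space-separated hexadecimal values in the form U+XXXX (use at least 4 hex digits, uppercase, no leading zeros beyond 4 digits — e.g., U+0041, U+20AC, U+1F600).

Answer: U+ACF7 U+04E3 U+005D

Derivation:
Byte[0]=EA: 3-byte lead, need 2 cont bytes. acc=0xA
Byte[1]=B3: continuation. acc=(acc<<6)|0x33=0x2B3
Byte[2]=B7: continuation. acc=(acc<<6)|0x37=0xACF7
Completed: cp=U+ACF7 (starts at byte 0)
Byte[3]=D3: 2-byte lead, need 1 cont bytes. acc=0x13
Byte[4]=A3: continuation. acc=(acc<<6)|0x23=0x4E3
Completed: cp=U+04E3 (starts at byte 3)
Byte[5]=5D: 1-byte ASCII. cp=U+005D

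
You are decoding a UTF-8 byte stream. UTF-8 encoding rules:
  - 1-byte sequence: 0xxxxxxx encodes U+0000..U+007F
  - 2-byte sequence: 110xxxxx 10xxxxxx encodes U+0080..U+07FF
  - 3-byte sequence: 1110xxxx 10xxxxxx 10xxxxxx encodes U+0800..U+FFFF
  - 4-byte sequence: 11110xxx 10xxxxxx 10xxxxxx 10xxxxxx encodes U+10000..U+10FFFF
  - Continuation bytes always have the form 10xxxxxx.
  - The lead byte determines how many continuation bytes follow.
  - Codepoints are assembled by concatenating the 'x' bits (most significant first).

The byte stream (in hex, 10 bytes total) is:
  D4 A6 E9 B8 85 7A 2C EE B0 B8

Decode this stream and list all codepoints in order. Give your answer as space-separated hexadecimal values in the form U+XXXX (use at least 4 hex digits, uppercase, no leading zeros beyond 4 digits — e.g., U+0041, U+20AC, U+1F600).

Byte[0]=D4: 2-byte lead, need 1 cont bytes. acc=0x14
Byte[1]=A6: continuation. acc=(acc<<6)|0x26=0x526
Completed: cp=U+0526 (starts at byte 0)
Byte[2]=E9: 3-byte lead, need 2 cont bytes. acc=0x9
Byte[3]=B8: continuation. acc=(acc<<6)|0x38=0x278
Byte[4]=85: continuation. acc=(acc<<6)|0x05=0x9E05
Completed: cp=U+9E05 (starts at byte 2)
Byte[5]=7A: 1-byte ASCII. cp=U+007A
Byte[6]=2C: 1-byte ASCII. cp=U+002C
Byte[7]=EE: 3-byte lead, need 2 cont bytes. acc=0xE
Byte[8]=B0: continuation. acc=(acc<<6)|0x30=0x3B0
Byte[9]=B8: continuation. acc=(acc<<6)|0x38=0xEC38
Completed: cp=U+EC38 (starts at byte 7)

Answer: U+0526 U+9E05 U+007A U+002C U+EC38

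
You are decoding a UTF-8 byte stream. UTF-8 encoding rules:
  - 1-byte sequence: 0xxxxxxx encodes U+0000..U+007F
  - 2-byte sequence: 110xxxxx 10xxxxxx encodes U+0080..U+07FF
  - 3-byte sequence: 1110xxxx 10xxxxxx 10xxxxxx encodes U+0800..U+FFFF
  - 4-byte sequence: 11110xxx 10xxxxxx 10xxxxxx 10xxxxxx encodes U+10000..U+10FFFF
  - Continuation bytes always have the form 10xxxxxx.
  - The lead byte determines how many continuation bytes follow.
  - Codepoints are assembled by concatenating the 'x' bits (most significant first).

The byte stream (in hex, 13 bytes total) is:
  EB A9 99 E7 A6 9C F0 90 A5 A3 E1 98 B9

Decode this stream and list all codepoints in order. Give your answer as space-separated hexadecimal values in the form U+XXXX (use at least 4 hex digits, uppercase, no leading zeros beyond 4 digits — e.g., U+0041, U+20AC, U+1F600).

Byte[0]=EB: 3-byte lead, need 2 cont bytes. acc=0xB
Byte[1]=A9: continuation. acc=(acc<<6)|0x29=0x2E9
Byte[2]=99: continuation. acc=(acc<<6)|0x19=0xBA59
Completed: cp=U+BA59 (starts at byte 0)
Byte[3]=E7: 3-byte lead, need 2 cont bytes. acc=0x7
Byte[4]=A6: continuation. acc=(acc<<6)|0x26=0x1E6
Byte[5]=9C: continuation. acc=(acc<<6)|0x1C=0x799C
Completed: cp=U+799C (starts at byte 3)
Byte[6]=F0: 4-byte lead, need 3 cont bytes. acc=0x0
Byte[7]=90: continuation. acc=(acc<<6)|0x10=0x10
Byte[8]=A5: continuation. acc=(acc<<6)|0x25=0x425
Byte[9]=A3: continuation. acc=(acc<<6)|0x23=0x10963
Completed: cp=U+10963 (starts at byte 6)
Byte[10]=E1: 3-byte lead, need 2 cont bytes. acc=0x1
Byte[11]=98: continuation. acc=(acc<<6)|0x18=0x58
Byte[12]=B9: continuation. acc=(acc<<6)|0x39=0x1639
Completed: cp=U+1639 (starts at byte 10)

Answer: U+BA59 U+799C U+10963 U+1639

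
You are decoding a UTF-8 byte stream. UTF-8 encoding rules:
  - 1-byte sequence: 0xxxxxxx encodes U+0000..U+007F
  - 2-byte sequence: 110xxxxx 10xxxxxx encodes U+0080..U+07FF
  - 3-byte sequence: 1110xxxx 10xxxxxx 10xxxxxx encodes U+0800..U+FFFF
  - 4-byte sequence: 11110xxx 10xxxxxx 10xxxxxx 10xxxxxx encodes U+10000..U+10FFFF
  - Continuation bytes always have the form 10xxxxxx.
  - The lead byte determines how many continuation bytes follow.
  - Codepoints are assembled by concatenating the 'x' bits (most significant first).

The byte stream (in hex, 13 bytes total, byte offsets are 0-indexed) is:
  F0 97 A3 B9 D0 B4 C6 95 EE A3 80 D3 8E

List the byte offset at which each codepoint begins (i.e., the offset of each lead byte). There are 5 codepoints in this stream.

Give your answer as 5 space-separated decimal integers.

Answer: 0 4 6 8 11

Derivation:
Byte[0]=F0: 4-byte lead, need 3 cont bytes. acc=0x0
Byte[1]=97: continuation. acc=(acc<<6)|0x17=0x17
Byte[2]=A3: continuation. acc=(acc<<6)|0x23=0x5E3
Byte[3]=B9: continuation. acc=(acc<<6)|0x39=0x178F9
Completed: cp=U+178F9 (starts at byte 0)
Byte[4]=D0: 2-byte lead, need 1 cont bytes. acc=0x10
Byte[5]=B4: continuation. acc=(acc<<6)|0x34=0x434
Completed: cp=U+0434 (starts at byte 4)
Byte[6]=C6: 2-byte lead, need 1 cont bytes. acc=0x6
Byte[7]=95: continuation. acc=(acc<<6)|0x15=0x195
Completed: cp=U+0195 (starts at byte 6)
Byte[8]=EE: 3-byte lead, need 2 cont bytes. acc=0xE
Byte[9]=A3: continuation. acc=(acc<<6)|0x23=0x3A3
Byte[10]=80: continuation. acc=(acc<<6)|0x00=0xE8C0
Completed: cp=U+E8C0 (starts at byte 8)
Byte[11]=D3: 2-byte lead, need 1 cont bytes. acc=0x13
Byte[12]=8E: continuation. acc=(acc<<6)|0x0E=0x4CE
Completed: cp=U+04CE (starts at byte 11)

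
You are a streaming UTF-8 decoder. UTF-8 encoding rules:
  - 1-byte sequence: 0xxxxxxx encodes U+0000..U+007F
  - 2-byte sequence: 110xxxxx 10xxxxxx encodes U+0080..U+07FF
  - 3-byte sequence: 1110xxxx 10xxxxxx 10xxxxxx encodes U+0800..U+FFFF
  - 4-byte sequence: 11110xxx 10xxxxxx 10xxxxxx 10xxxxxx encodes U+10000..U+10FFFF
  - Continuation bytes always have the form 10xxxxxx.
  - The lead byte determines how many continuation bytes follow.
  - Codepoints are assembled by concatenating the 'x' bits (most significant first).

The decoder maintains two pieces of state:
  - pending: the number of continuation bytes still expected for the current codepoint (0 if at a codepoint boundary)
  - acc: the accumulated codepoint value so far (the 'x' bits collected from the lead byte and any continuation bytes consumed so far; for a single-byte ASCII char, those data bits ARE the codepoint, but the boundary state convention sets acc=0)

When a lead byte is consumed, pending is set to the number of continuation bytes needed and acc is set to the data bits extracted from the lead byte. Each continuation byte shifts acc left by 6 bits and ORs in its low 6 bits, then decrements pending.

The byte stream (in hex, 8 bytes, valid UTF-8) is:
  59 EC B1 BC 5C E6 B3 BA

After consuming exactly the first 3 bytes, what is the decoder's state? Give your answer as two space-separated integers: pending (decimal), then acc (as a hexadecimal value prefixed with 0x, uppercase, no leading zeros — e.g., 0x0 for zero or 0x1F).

Answer: 1 0x331

Derivation:
Byte[0]=59: 1-byte. pending=0, acc=0x0
Byte[1]=EC: 3-byte lead. pending=2, acc=0xC
Byte[2]=B1: continuation. acc=(acc<<6)|0x31=0x331, pending=1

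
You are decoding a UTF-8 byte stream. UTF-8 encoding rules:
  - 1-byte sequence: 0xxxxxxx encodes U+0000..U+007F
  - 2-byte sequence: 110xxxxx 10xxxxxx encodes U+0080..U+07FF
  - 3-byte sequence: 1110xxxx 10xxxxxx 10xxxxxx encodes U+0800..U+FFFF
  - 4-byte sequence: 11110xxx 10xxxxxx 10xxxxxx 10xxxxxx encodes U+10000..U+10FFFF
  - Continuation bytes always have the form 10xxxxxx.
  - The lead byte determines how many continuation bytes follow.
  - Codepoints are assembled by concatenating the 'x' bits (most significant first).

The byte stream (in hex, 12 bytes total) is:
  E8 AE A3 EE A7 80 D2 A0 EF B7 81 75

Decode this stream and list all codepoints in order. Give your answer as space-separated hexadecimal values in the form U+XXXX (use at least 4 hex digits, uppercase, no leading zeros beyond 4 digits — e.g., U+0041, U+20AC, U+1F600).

Answer: U+8BA3 U+E9C0 U+04A0 U+FDC1 U+0075

Derivation:
Byte[0]=E8: 3-byte lead, need 2 cont bytes. acc=0x8
Byte[1]=AE: continuation. acc=(acc<<6)|0x2E=0x22E
Byte[2]=A3: continuation. acc=(acc<<6)|0x23=0x8BA3
Completed: cp=U+8BA3 (starts at byte 0)
Byte[3]=EE: 3-byte lead, need 2 cont bytes. acc=0xE
Byte[4]=A7: continuation. acc=(acc<<6)|0x27=0x3A7
Byte[5]=80: continuation. acc=(acc<<6)|0x00=0xE9C0
Completed: cp=U+E9C0 (starts at byte 3)
Byte[6]=D2: 2-byte lead, need 1 cont bytes. acc=0x12
Byte[7]=A0: continuation. acc=(acc<<6)|0x20=0x4A0
Completed: cp=U+04A0 (starts at byte 6)
Byte[8]=EF: 3-byte lead, need 2 cont bytes. acc=0xF
Byte[9]=B7: continuation. acc=(acc<<6)|0x37=0x3F7
Byte[10]=81: continuation. acc=(acc<<6)|0x01=0xFDC1
Completed: cp=U+FDC1 (starts at byte 8)
Byte[11]=75: 1-byte ASCII. cp=U+0075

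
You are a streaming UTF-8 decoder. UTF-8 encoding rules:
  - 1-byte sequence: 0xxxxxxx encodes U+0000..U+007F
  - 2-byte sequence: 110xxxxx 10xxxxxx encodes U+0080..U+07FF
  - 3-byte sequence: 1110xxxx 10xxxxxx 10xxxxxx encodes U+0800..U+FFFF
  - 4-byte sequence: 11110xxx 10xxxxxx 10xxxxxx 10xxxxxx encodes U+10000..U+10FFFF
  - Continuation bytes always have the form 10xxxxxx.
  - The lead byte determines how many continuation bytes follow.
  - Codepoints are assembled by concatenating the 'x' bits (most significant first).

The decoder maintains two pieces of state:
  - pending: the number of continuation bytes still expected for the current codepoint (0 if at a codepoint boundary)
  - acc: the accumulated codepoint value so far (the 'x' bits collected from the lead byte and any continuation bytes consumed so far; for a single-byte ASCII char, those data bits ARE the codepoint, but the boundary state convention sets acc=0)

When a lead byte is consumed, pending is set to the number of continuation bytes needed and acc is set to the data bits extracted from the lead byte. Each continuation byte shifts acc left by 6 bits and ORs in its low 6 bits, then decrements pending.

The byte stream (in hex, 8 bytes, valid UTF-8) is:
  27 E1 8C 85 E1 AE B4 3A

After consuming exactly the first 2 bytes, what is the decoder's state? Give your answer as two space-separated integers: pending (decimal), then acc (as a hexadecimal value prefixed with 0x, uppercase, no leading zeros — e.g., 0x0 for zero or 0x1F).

Answer: 2 0x1

Derivation:
Byte[0]=27: 1-byte. pending=0, acc=0x0
Byte[1]=E1: 3-byte lead. pending=2, acc=0x1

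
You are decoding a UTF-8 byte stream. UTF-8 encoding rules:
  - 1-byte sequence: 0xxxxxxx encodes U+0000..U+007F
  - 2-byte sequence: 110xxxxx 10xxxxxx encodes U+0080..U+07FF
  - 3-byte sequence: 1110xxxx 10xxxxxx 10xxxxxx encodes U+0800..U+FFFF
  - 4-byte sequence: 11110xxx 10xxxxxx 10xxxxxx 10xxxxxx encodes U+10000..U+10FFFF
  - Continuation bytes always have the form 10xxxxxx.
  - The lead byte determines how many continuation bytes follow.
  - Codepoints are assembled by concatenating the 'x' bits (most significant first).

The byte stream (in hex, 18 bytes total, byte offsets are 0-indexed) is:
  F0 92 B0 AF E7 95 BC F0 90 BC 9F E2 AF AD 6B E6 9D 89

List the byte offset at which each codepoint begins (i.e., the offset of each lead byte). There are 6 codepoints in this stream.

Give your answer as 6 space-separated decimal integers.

Answer: 0 4 7 11 14 15

Derivation:
Byte[0]=F0: 4-byte lead, need 3 cont bytes. acc=0x0
Byte[1]=92: continuation. acc=(acc<<6)|0x12=0x12
Byte[2]=B0: continuation. acc=(acc<<6)|0x30=0x4B0
Byte[3]=AF: continuation. acc=(acc<<6)|0x2F=0x12C2F
Completed: cp=U+12C2F (starts at byte 0)
Byte[4]=E7: 3-byte lead, need 2 cont bytes. acc=0x7
Byte[5]=95: continuation. acc=(acc<<6)|0x15=0x1D5
Byte[6]=BC: continuation. acc=(acc<<6)|0x3C=0x757C
Completed: cp=U+757C (starts at byte 4)
Byte[7]=F0: 4-byte lead, need 3 cont bytes. acc=0x0
Byte[8]=90: continuation. acc=(acc<<6)|0x10=0x10
Byte[9]=BC: continuation. acc=(acc<<6)|0x3C=0x43C
Byte[10]=9F: continuation. acc=(acc<<6)|0x1F=0x10F1F
Completed: cp=U+10F1F (starts at byte 7)
Byte[11]=E2: 3-byte lead, need 2 cont bytes. acc=0x2
Byte[12]=AF: continuation. acc=(acc<<6)|0x2F=0xAF
Byte[13]=AD: continuation. acc=(acc<<6)|0x2D=0x2BED
Completed: cp=U+2BED (starts at byte 11)
Byte[14]=6B: 1-byte ASCII. cp=U+006B
Byte[15]=E6: 3-byte lead, need 2 cont bytes. acc=0x6
Byte[16]=9D: continuation. acc=(acc<<6)|0x1D=0x19D
Byte[17]=89: continuation. acc=(acc<<6)|0x09=0x6749
Completed: cp=U+6749 (starts at byte 15)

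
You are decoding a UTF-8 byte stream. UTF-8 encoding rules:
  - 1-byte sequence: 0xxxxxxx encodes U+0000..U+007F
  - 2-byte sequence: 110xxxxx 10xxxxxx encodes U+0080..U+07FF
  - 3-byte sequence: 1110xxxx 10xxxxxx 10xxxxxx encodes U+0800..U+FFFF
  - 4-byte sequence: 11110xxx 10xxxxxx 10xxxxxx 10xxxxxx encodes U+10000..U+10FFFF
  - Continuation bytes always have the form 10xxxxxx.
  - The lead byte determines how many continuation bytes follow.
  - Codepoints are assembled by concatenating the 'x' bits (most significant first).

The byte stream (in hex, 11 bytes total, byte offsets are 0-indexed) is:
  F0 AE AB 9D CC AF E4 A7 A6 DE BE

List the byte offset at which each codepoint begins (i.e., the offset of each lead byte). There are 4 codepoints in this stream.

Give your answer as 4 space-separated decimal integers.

Answer: 0 4 6 9

Derivation:
Byte[0]=F0: 4-byte lead, need 3 cont bytes. acc=0x0
Byte[1]=AE: continuation. acc=(acc<<6)|0x2E=0x2E
Byte[2]=AB: continuation. acc=(acc<<6)|0x2B=0xBAB
Byte[3]=9D: continuation. acc=(acc<<6)|0x1D=0x2EADD
Completed: cp=U+2EADD (starts at byte 0)
Byte[4]=CC: 2-byte lead, need 1 cont bytes. acc=0xC
Byte[5]=AF: continuation. acc=(acc<<6)|0x2F=0x32F
Completed: cp=U+032F (starts at byte 4)
Byte[6]=E4: 3-byte lead, need 2 cont bytes. acc=0x4
Byte[7]=A7: continuation. acc=(acc<<6)|0x27=0x127
Byte[8]=A6: continuation. acc=(acc<<6)|0x26=0x49E6
Completed: cp=U+49E6 (starts at byte 6)
Byte[9]=DE: 2-byte lead, need 1 cont bytes. acc=0x1E
Byte[10]=BE: continuation. acc=(acc<<6)|0x3E=0x7BE
Completed: cp=U+07BE (starts at byte 9)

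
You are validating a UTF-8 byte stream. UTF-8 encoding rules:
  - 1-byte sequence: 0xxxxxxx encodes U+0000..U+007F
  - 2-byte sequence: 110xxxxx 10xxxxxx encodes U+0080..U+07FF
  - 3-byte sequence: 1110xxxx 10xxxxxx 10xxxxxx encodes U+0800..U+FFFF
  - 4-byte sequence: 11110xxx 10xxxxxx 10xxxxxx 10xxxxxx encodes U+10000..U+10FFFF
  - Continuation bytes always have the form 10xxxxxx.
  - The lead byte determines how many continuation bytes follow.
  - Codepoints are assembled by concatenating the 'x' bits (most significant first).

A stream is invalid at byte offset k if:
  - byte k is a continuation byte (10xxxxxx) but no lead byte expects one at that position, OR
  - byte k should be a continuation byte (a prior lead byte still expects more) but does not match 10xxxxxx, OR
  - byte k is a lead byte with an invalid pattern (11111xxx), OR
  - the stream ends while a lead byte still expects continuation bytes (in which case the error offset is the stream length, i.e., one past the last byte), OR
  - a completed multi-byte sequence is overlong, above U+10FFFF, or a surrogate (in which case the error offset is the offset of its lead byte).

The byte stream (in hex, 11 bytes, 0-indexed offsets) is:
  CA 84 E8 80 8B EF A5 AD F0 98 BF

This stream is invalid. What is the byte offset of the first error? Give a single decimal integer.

Answer: 11

Derivation:
Byte[0]=CA: 2-byte lead, need 1 cont bytes. acc=0xA
Byte[1]=84: continuation. acc=(acc<<6)|0x04=0x284
Completed: cp=U+0284 (starts at byte 0)
Byte[2]=E8: 3-byte lead, need 2 cont bytes. acc=0x8
Byte[3]=80: continuation. acc=(acc<<6)|0x00=0x200
Byte[4]=8B: continuation. acc=(acc<<6)|0x0B=0x800B
Completed: cp=U+800B (starts at byte 2)
Byte[5]=EF: 3-byte lead, need 2 cont bytes. acc=0xF
Byte[6]=A5: continuation. acc=(acc<<6)|0x25=0x3E5
Byte[7]=AD: continuation. acc=(acc<<6)|0x2D=0xF96D
Completed: cp=U+F96D (starts at byte 5)
Byte[8]=F0: 4-byte lead, need 3 cont bytes. acc=0x0
Byte[9]=98: continuation. acc=(acc<<6)|0x18=0x18
Byte[10]=BF: continuation. acc=(acc<<6)|0x3F=0x63F
Byte[11]: stream ended, expected continuation. INVALID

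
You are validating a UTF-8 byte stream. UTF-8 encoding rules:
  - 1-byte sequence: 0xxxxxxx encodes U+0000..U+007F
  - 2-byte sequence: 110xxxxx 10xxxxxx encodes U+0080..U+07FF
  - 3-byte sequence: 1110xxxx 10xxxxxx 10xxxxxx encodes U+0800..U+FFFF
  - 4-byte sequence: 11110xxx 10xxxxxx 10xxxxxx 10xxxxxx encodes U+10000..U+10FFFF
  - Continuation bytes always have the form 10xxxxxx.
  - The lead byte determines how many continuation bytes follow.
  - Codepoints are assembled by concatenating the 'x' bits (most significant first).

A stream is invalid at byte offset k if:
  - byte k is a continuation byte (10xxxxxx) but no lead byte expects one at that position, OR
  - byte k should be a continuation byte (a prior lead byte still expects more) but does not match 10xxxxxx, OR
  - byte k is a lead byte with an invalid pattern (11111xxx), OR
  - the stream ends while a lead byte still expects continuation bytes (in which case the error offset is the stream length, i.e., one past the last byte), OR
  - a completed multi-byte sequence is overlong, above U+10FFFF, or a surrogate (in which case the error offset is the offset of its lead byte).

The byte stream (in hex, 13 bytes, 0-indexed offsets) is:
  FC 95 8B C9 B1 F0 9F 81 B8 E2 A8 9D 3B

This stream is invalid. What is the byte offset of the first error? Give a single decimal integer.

Byte[0]=FC: INVALID lead byte (not 0xxx/110x/1110/11110)

Answer: 0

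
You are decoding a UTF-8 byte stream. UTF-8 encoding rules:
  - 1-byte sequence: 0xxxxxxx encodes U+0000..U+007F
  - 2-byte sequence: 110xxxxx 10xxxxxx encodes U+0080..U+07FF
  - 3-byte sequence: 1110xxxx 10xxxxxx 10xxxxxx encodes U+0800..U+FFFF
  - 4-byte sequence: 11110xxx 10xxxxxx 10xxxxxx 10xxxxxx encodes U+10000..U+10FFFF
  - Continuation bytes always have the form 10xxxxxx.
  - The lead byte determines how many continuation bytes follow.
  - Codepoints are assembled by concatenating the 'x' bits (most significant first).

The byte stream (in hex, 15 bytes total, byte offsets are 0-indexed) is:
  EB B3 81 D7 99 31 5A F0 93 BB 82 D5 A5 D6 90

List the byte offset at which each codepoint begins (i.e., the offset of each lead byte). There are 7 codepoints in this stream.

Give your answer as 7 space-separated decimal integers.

Answer: 0 3 5 6 7 11 13

Derivation:
Byte[0]=EB: 3-byte lead, need 2 cont bytes. acc=0xB
Byte[1]=B3: continuation. acc=(acc<<6)|0x33=0x2F3
Byte[2]=81: continuation. acc=(acc<<6)|0x01=0xBCC1
Completed: cp=U+BCC1 (starts at byte 0)
Byte[3]=D7: 2-byte lead, need 1 cont bytes. acc=0x17
Byte[4]=99: continuation. acc=(acc<<6)|0x19=0x5D9
Completed: cp=U+05D9 (starts at byte 3)
Byte[5]=31: 1-byte ASCII. cp=U+0031
Byte[6]=5A: 1-byte ASCII. cp=U+005A
Byte[7]=F0: 4-byte lead, need 3 cont bytes. acc=0x0
Byte[8]=93: continuation. acc=(acc<<6)|0x13=0x13
Byte[9]=BB: continuation. acc=(acc<<6)|0x3B=0x4FB
Byte[10]=82: continuation. acc=(acc<<6)|0x02=0x13EC2
Completed: cp=U+13EC2 (starts at byte 7)
Byte[11]=D5: 2-byte lead, need 1 cont bytes. acc=0x15
Byte[12]=A5: continuation. acc=(acc<<6)|0x25=0x565
Completed: cp=U+0565 (starts at byte 11)
Byte[13]=D6: 2-byte lead, need 1 cont bytes. acc=0x16
Byte[14]=90: continuation. acc=(acc<<6)|0x10=0x590
Completed: cp=U+0590 (starts at byte 13)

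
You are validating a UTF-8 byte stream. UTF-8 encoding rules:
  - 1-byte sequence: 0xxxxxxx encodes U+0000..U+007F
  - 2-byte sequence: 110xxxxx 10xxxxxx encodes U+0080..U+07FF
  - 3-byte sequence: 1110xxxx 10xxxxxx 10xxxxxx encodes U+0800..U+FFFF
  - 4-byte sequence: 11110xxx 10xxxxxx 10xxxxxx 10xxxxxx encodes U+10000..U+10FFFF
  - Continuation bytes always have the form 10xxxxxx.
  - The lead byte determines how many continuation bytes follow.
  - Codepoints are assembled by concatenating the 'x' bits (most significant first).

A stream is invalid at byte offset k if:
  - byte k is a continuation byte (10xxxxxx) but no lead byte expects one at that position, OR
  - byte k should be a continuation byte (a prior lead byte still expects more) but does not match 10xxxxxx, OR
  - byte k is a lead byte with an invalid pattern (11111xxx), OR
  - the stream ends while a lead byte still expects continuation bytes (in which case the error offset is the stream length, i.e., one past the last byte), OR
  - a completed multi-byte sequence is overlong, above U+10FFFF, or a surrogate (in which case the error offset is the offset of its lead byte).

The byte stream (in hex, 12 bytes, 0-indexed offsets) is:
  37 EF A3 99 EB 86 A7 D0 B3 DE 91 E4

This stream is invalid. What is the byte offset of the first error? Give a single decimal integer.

Answer: 12

Derivation:
Byte[0]=37: 1-byte ASCII. cp=U+0037
Byte[1]=EF: 3-byte lead, need 2 cont bytes. acc=0xF
Byte[2]=A3: continuation. acc=(acc<<6)|0x23=0x3E3
Byte[3]=99: continuation. acc=(acc<<6)|0x19=0xF8D9
Completed: cp=U+F8D9 (starts at byte 1)
Byte[4]=EB: 3-byte lead, need 2 cont bytes. acc=0xB
Byte[5]=86: continuation. acc=(acc<<6)|0x06=0x2C6
Byte[6]=A7: continuation. acc=(acc<<6)|0x27=0xB1A7
Completed: cp=U+B1A7 (starts at byte 4)
Byte[7]=D0: 2-byte lead, need 1 cont bytes. acc=0x10
Byte[8]=B3: continuation. acc=(acc<<6)|0x33=0x433
Completed: cp=U+0433 (starts at byte 7)
Byte[9]=DE: 2-byte lead, need 1 cont bytes. acc=0x1E
Byte[10]=91: continuation. acc=(acc<<6)|0x11=0x791
Completed: cp=U+0791 (starts at byte 9)
Byte[11]=E4: 3-byte lead, need 2 cont bytes. acc=0x4
Byte[12]: stream ended, expected continuation. INVALID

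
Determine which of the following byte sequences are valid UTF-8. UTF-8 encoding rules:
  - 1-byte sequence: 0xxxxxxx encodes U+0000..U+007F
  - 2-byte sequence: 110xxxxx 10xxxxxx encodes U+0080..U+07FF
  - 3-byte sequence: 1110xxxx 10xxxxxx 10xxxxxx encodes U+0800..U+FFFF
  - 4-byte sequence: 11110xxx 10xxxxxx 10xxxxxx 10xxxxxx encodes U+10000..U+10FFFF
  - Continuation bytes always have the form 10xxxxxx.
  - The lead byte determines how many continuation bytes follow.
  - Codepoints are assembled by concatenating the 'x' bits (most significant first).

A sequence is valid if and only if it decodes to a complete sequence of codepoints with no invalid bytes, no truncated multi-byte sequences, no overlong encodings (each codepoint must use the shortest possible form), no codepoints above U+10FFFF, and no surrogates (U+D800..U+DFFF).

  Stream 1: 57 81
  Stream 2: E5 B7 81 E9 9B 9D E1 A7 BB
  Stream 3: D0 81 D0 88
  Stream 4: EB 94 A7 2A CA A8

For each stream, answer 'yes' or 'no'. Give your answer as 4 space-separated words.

Stream 1: error at byte offset 1. INVALID
Stream 2: decodes cleanly. VALID
Stream 3: decodes cleanly. VALID
Stream 4: decodes cleanly. VALID

Answer: no yes yes yes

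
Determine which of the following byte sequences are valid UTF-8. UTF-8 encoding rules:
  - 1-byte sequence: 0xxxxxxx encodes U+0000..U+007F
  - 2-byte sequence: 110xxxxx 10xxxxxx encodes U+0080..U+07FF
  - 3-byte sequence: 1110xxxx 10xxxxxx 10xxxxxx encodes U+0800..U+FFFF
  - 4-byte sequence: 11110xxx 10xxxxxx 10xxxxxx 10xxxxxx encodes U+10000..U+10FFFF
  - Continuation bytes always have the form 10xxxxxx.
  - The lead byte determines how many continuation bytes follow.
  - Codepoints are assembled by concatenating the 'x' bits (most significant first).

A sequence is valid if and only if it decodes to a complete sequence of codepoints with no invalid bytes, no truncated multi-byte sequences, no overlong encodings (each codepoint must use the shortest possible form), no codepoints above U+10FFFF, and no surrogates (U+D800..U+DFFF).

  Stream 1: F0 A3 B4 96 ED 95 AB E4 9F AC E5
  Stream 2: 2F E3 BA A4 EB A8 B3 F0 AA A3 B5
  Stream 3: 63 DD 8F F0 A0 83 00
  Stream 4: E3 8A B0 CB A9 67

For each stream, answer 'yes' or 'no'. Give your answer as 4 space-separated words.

Answer: no yes no yes

Derivation:
Stream 1: error at byte offset 11. INVALID
Stream 2: decodes cleanly. VALID
Stream 3: error at byte offset 6. INVALID
Stream 4: decodes cleanly. VALID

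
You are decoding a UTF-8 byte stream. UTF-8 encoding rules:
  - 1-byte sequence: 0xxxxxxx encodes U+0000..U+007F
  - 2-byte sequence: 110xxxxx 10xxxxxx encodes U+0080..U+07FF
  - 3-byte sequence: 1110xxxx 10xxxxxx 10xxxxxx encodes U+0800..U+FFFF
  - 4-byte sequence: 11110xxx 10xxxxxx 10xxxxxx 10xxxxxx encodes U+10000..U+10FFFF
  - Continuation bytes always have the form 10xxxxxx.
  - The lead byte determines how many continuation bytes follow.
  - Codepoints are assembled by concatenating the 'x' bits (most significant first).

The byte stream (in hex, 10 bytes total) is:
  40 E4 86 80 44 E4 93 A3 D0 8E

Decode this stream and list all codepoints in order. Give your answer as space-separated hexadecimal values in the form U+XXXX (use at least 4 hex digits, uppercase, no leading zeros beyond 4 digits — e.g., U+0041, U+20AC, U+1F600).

Byte[0]=40: 1-byte ASCII. cp=U+0040
Byte[1]=E4: 3-byte lead, need 2 cont bytes. acc=0x4
Byte[2]=86: continuation. acc=(acc<<6)|0x06=0x106
Byte[3]=80: continuation. acc=(acc<<6)|0x00=0x4180
Completed: cp=U+4180 (starts at byte 1)
Byte[4]=44: 1-byte ASCII. cp=U+0044
Byte[5]=E4: 3-byte lead, need 2 cont bytes. acc=0x4
Byte[6]=93: continuation. acc=(acc<<6)|0x13=0x113
Byte[7]=A3: continuation. acc=(acc<<6)|0x23=0x44E3
Completed: cp=U+44E3 (starts at byte 5)
Byte[8]=D0: 2-byte lead, need 1 cont bytes. acc=0x10
Byte[9]=8E: continuation. acc=(acc<<6)|0x0E=0x40E
Completed: cp=U+040E (starts at byte 8)

Answer: U+0040 U+4180 U+0044 U+44E3 U+040E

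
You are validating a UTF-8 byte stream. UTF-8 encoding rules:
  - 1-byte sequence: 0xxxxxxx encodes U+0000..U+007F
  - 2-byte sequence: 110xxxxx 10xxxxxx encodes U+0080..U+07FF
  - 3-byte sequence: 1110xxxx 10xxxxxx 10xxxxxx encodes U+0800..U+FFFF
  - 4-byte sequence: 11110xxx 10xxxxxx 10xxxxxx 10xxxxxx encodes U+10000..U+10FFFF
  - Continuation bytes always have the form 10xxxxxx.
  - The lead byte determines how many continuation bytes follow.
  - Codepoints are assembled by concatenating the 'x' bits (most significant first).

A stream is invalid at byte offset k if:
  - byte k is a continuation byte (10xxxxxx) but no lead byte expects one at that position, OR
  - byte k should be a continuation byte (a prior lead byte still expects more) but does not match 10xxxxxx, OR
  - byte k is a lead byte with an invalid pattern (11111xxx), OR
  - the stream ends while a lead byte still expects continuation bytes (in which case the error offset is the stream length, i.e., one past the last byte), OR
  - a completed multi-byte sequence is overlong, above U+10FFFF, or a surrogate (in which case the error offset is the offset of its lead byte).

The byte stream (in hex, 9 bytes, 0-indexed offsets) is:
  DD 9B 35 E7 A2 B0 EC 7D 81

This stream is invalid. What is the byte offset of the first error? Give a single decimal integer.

Answer: 7

Derivation:
Byte[0]=DD: 2-byte lead, need 1 cont bytes. acc=0x1D
Byte[1]=9B: continuation. acc=(acc<<6)|0x1B=0x75B
Completed: cp=U+075B (starts at byte 0)
Byte[2]=35: 1-byte ASCII. cp=U+0035
Byte[3]=E7: 3-byte lead, need 2 cont bytes. acc=0x7
Byte[4]=A2: continuation. acc=(acc<<6)|0x22=0x1E2
Byte[5]=B0: continuation. acc=(acc<<6)|0x30=0x78B0
Completed: cp=U+78B0 (starts at byte 3)
Byte[6]=EC: 3-byte lead, need 2 cont bytes. acc=0xC
Byte[7]=7D: expected 10xxxxxx continuation. INVALID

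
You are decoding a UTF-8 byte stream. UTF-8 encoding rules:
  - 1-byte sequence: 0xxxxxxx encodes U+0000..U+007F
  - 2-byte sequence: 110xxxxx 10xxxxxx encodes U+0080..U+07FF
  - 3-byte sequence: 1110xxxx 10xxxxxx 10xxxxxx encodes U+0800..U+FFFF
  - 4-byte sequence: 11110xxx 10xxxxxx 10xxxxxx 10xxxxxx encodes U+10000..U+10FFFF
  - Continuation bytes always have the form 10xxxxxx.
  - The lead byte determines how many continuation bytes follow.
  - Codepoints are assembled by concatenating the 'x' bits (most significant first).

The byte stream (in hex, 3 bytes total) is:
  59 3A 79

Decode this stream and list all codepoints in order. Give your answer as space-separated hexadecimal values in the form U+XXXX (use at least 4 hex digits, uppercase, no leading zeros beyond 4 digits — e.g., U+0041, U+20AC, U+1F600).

Answer: U+0059 U+003A U+0079

Derivation:
Byte[0]=59: 1-byte ASCII. cp=U+0059
Byte[1]=3A: 1-byte ASCII. cp=U+003A
Byte[2]=79: 1-byte ASCII. cp=U+0079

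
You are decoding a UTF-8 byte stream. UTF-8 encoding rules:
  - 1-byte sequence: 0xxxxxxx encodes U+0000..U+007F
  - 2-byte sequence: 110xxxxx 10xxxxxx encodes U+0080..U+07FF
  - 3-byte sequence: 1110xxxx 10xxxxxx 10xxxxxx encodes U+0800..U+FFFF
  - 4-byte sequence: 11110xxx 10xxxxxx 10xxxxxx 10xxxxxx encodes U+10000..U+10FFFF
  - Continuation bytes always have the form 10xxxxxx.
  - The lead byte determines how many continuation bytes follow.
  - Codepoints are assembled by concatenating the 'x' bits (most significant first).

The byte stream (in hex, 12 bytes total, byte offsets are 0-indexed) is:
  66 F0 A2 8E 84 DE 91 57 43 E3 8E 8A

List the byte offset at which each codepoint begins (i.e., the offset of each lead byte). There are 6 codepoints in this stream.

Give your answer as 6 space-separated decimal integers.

Byte[0]=66: 1-byte ASCII. cp=U+0066
Byte[1]=F0: 4-byte lead, need 3 cont bytes. acc=0x0
Byte[2]=A2: continuation. acc=(acc<<6)|0x22=0x22
Byte[3]=8E: continuation. acc=(acc<<6)|0x0E=0x88E
Byte[4]=84: continuation. acc=(acc<<6)|0x04=0x22384
Completed: cp=U+22384 (starts at byte 1)
Byte[5]=DE: 2-byte lead, need 1 cont bytes. acc=0x1E
Byte[6]=91: continuation. acc=(acc<<6)|0x11=0x791
Completed: cp=U+0791 (starts at byte 5)
Byte[7]=57: 1-byte ASCII. cp=U+0057
Byte[8]=43: 1-byte ASCII. cp=U+0043
Byte[9]=E3: 3-byte lead, need 2 cont bytes. acc=0x3
Byte[10]=8E: continuation. acc=(acc<<6)|0x0E=0xCE
Byte[11]=8A: continuation. acc=(acc<<6)|0x0A=0x338A
Completed: cp=U+338A (starts at byte 9)

Answer: 0 1 5 7 8 9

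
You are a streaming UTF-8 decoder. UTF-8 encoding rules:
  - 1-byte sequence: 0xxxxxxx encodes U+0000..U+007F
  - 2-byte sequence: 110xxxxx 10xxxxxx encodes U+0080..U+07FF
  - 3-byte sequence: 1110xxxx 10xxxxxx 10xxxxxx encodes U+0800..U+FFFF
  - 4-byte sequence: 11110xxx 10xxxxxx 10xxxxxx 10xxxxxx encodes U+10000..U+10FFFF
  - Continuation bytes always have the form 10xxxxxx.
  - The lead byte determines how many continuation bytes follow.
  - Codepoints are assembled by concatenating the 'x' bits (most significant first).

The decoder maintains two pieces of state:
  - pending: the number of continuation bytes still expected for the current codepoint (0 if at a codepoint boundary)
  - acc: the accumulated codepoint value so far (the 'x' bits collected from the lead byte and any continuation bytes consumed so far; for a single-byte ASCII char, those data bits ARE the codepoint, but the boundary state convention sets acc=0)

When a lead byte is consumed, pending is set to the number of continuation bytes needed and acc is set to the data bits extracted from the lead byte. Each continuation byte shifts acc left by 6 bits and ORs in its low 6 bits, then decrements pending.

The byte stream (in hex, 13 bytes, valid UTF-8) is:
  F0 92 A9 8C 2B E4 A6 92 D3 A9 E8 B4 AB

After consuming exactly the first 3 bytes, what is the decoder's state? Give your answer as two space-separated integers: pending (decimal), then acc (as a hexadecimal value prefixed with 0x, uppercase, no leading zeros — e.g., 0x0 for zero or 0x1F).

Byte[0]=F0: 4-byte lead. pending=3, acc=0x0
Byte[1]=92: continuation. acc=(acc<<6)|0x12=0x12, pending=2
Byte[2]=A9: continuation. acc=(acc<<6)|0x29=0x4A9, pending=1

Answer: 1 0x4A9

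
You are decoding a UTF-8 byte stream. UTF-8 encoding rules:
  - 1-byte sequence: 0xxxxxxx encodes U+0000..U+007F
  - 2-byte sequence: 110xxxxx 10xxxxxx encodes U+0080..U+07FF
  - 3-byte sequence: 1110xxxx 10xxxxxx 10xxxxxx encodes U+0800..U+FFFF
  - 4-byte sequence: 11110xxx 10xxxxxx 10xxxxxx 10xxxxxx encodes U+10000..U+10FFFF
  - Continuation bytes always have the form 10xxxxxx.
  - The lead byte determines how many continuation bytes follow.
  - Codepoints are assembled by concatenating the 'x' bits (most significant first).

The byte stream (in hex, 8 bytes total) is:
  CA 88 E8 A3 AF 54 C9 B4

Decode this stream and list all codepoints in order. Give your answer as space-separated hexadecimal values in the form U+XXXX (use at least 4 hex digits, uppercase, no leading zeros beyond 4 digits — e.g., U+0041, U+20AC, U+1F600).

Answer: U+0288 U+88EF U+0054 U+0274

Derivation:
Byte[0]=CA: 2-byte lead, need 1 cont bytes. acc=0xA
Byte[1]=88: continuation. acc=(acc<<6)|0x08=0x288
Completed: cp=U+0288 (starts at byte 0)
Byte[2]=E8: 3-byte lead, need 2 cont bytes. acc=0x8
Byte[3]=A3: continuation. acc=(acc<<6)|0x23=0x223
Byte[4]=AF: continuation. acc=(acc<<6)|0x2F=0x88EF
Completed: cp=U+88EF (starts at byte 2)
Byte[5]=54: 1-byte ASCII. cp=U+0054
Byte[6]=C9: 2-byte lead, need 1 cont bytes. acc=0x9
Byte[7]=B4: continuation. acc=(acc<<6)|0x34=0x274
Completed: cp=U+0274 (starts at byte 6)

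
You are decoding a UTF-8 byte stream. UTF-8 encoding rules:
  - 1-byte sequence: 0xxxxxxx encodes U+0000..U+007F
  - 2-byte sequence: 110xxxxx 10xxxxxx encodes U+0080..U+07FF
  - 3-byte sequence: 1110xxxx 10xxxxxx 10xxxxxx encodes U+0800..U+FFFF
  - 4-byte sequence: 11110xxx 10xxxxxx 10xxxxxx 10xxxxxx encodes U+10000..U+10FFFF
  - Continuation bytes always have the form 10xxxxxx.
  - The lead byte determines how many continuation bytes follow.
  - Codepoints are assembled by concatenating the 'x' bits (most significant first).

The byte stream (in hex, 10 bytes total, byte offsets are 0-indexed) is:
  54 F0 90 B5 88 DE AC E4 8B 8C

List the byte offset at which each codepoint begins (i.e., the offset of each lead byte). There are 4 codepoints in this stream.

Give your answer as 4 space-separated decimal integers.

Byte[0]=54: 1-byte ASCII. cp=U+0054
Byte[1]=F0: 4-byte lead, need 3 cont bytes. acc=0x0
Byte[2]=90: continuation. acc=(acc<<6)|0x10=0x10
Byte[3]=B5: continuation. acc=(acc<<6)|0x35=0x435
Byte[4]=88: continuation. acc=(acc<<6)|0x08=0x10D48
Completed: cp=U+10D48 (starts at byte 1)
Byte[5]=DE: 2-byte lead, need 1 cont bytes. acc=0x1E
Byte[6]=AC: continuation. acc=(acc<<6)|0x2C=0x7AC
Completed: cp=U+07AC (starts at byte 5)
Byte[7]=E4: 3-byte lead, need 2 cont bytes. acc=0x4
Byte[8]=8B: continuation. acc=(acc<<6)|0x0B=0x10B
Byte[9]=8C: continuation. acc=(acc<<6)|0x0C=0x42CC
Completed: cp=U+42CC (starts at byte 7)

Answer: 0 1 5 7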